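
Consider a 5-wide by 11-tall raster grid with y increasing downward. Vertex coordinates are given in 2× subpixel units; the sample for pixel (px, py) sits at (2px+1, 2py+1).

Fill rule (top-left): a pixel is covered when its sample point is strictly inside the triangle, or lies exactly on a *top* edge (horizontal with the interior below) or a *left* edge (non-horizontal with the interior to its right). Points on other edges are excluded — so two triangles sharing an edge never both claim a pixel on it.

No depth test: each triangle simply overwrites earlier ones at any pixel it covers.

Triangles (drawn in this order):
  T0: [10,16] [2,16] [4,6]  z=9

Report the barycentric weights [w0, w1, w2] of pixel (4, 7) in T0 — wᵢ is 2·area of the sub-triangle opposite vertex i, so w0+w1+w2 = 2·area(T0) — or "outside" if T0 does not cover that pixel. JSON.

T0:
  2·area = 80
  edge (10, 16)→(2, 16): d=(-8,0) right/bottom  bias=-1
  edge (2, 16)→(4, 6): d=(2,-10) top-left  bias=+0
  edge (4, 6)→(10, 16): d=(6,10) right/bottom  bias=-1
    (0,0)@(1, 1): e=[120,-40,0] → .  [on edge]
    (2,0)@(5, 1): e=[120,0,-40] → .  [on edge]
    (2,4)@(5, 9): e=[56,16,8] → X
    (3,4)@(7, 9): e=[56,36,-12] → .
    (1,5)@(3, 11): e=[40,0,40] → X  [on edge]
    (3,5)@(7, 11): e=[40,40,0] → .  [on edge]
    (1,6)@(3, 13): e=[24,4,52] → X
    (3,6)@(7, 13): e=[24,44,12] → X
    (4,6)@(9, 13): e=[24,64,-8] → .
    (1,7)@(3, 15): e=[8,8,64] → X
    (4,7)@(9, 15): e=[8,68,4] → X
    (1,8)@(3, 17): e=[-8,12,76] → .
    (0,10)@(1, 21): e=[-40,0,120] → .  [on edge]
  covered (10 px):
    . . . . .
    . . . . .
    . . . . .
    . . . . .
    . . X . .
    . X X . .
    . X X X .
    . X X X X
    . . . . .
    . . . . .
    . . . . .

Answer: [68,4,8]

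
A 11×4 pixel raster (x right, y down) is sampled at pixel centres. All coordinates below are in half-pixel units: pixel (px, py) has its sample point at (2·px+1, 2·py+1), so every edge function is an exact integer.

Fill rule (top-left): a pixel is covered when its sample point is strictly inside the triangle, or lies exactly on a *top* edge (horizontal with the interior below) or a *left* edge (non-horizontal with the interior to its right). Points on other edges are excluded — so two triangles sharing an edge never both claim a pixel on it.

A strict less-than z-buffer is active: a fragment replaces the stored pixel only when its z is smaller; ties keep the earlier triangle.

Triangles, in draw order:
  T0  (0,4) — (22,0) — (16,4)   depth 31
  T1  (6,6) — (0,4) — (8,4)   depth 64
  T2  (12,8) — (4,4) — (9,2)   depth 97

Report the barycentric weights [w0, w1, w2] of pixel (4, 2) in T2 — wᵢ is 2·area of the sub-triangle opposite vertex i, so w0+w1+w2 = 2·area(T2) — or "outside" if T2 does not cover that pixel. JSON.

T0:
  2·area = 64
  edge (0, 4)→(22, 0): d=(22,-4) top-left  bias=+0
  edge (22, 0)→(16, 4): d=(-6,4) right/bottom  bias=-1
  edge (16, 4)→(0, 4): d=(-16,0) right/bottom  bias=-1
    (8,0)@(17, 1): e=[2,14,48] → #
    (9,0)@(19, 1): e=[10,6,48] → #
    (10,0)@(21, 1): e=[18,-2,48] → ·
    (3,1)@(7, 3): e=[6,42,16] → #
    (4,1)@(9, 3): e=[14,34,16] → #
    (5,1)@(11, 3): e=[22,26,16] → #
    (6,1)@(13, 3): e=[30,18,16] → #
    (7,1)@(15, 3): e=[38,10,16] → #
    (9,1)@(19, 3): e=[54,-6,16] → ·
    (3,2)@(7, 5): e=[50,30,-16] → ·
    (4,2)@(9, 5): e=[58,22,-16] → ·
    (5,2)@(11, 5): e=[66,14,-16] → ·
  covered (8 px):
    · · · · · · · · # # ·
    · · · # # # # # # · ·
    · · · · · · · · · · ·
    · · · · · · · · · · ·
T1:
  2·area = 16
  edge (6, 6)→(0, 4): d=(-6,-2) top-left  bias=+0
  edge (0, 4)→(8, 4): d=(8,0) top-left  bias=+0
  edge (8, 4)→(6, 6): d=(-2,2) right/bottom  bias=-1
    (5,0)@(11, 1): e=[40,-24,0] → ·  [on edge]
    (4,1)@(9, 3): e=[24,-8,0] → ·  [on edge]
    (1,2)@(3, 5): e=[0,8,8] → #  [on edge]
    (2,2)@(5, 5): e=[4,8,4] → #
    (3,2)@(7, 5): e=[8,8,0] → ·  [on edge]
    (1,3)@(3, 7): e=[-12,24,4] → ·
    (2,3)@(5, 7): e=[-8,24,0] → ·  [on edge]
    (4,3)@(9, 7): e=[0,24,-8] → ·  [on edge]
  covered (2 px):
    · · · · · · · · · · ·
    · · · · · · · · · · ·
    · # # · · · · · · · ·
    · · · · · · · · · · ·
T2:
  2·area = 36
  edge (12, 8)→(4, 4): d=(-8,-4) top-left  bias=+0
  edge (4, 4)→(9, 2): d=(5,-2) top-left  bias=+0
  edge (9, 2)→(12, 8): d=(3,6) right/bottom  bias=-1
    (3,1)@(7, 3): e=[20,1,15] → #
    (4,1)@(9, 3): e=[28,5,3] → #
    (5,1)@(11, 3): e=[36,9,-9] → ·
    (3,2)@(7, 5): e=[4,11,21] → #
    (5,2)@(11, 5): e=[20,19,-3] → ·
    (3,3)@(7, 7): e=[-12,21,27] → ·
    (4,3)@(9, 7): e=[-4,25,15] → ·
    (5,3)@(11, 7): e=[4,29,3] → #
    (6,3)@(13, 7): e=[12,33,-9] → ·
  covered (5 px):
    · · · · · · · · · · ·
    · · · # # · · · · · ·
    · · · # # · · · · · ·
    · · · · · # · · · · ·

Answer: [15,9,12]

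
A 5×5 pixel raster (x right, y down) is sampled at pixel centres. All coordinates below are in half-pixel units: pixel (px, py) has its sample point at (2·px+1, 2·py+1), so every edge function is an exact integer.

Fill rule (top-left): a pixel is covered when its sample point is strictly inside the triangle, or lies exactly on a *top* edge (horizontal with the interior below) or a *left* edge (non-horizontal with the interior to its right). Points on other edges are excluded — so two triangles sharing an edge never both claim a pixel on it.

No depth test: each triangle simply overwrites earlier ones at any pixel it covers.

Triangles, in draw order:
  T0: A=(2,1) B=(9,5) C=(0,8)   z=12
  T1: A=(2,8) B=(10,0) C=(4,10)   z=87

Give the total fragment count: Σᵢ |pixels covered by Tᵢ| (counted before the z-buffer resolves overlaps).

T0:
  2·area = 57
  edge (2, 1)→(9, 5): d=(7,4) right/bottom  bias=-1
  edge (9, 5)→(0, 8): d=(-9,3) right/bottom  bias=-1
  edge (0, 8)→(2, 1): d=(2,-7) top-left  bias=+0
    (1,1)@(3, 3): e=[10,36,11] → █
    (2,1)@(5, 3): e=[2,30,25] → █
    (3,1)@(7, 3): e=[-6,24,39] → ·
    (0,2)@(1, 5): e=[32,24,1] → █
    (3,2)@(7, 5): e=[8,6,43] → █
    (4,2)@(9, 5): e=[0,0,57] → ·  [on edge]
    (0,3)@(1, 7): e=[46,6,5] → █
    (1,3)@(3, 7): e=[38,0,19] → ·  [on edge]
    (2,3)@(5, 7): e=[30,-6,33] → ·
    (3,3)@(7, 7): e=[22,-12,47] → ·
    (0,4)@(1, 9): e=[60,-12,9] → ·
  covered (7 px):
    · · · · ·
    · █ █ · ·
    █ █ █ █ ·
    █ · · · ·
    · · · · ·
T1:
  2·area = 32
  edge (2, 8)→(10, 0): d=(8,-8) top-left  bias=+0
  edge (10, 0)→(4, 10): d=(-6,10) right/bottom  bias=-1
  edge (4, 10)→(2, 8): d=(-2,-2) top-left  bias=+0
    (4,0)@(9, 1): e=[0,4,28] → █  [on edge]
    (3,1)@(7, 3): e=[0,12,20] → █  [on edge]
    (4,1)@(9, 3): e=[16,-8,24] → ·
    (2,2)@(5, 5): e=[0,20,12] → █  [on edge]
    (3,2)@(7, 5): e=[16,0,16] → ·  [on edge]
    (0,3)@(1, 7): e=[-16,48,0] → ·  [on edge]
    (1,3)@(3, 7): e=[0,28,4] → █  [on edge]
    (3,3)@(7, 7): e=[32,-12,12] → ·
    (0,4)@(1, 9): e=[0,36,-4] → ·  [on edge]
    (1,4)@(3, 9): e=[16,16,0] → █  [on edge]
    (2,4)@(5, 9): e=[32,-4,4] → ·
  covered (6 px):
    · · · · █
    · · · █ ·
    · · █ · ·
    · █ █ · ·
    · █ · · ·

Result: 13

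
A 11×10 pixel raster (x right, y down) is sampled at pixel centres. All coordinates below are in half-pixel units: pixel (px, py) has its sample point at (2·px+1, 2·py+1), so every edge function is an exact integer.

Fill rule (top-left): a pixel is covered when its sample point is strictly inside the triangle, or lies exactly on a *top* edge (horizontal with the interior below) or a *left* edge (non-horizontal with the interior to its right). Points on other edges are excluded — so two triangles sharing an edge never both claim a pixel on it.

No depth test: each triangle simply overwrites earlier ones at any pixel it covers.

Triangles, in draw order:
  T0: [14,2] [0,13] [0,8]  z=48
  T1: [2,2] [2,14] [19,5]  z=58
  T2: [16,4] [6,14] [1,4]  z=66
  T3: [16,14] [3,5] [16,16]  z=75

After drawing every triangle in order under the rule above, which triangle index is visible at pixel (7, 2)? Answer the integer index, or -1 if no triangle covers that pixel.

T0:
  2·area = 70
  edge (14, 2)→(0, 13): d=(-14,11) right/bottom  bias=-1
  edge (0, 13)→(0, 8): d=(0,-5) top-left  bias=+0
  edge (0, 8)→(14, 2): d=(14,-6) top-left  bias=+0
    (3,2)@(7, 5): e=[35,35,0] → #  [on edge]
    (4,2)@(9, 5): e=[13,45,12] → #
    (5,2)@(11, 5): e=[-9,55,24] → ·
    (1,3)@(3, 7): e=[51,15,4] → #
    (2,3)@(5, 7): e=[29,25,16] → #
    (4,3)@(9, 7): e=[-15,45,40] → ·
    (0,4)@(1, 9): e=[45,5,20] → #
    (3,4)@(7, 9): e=[-21,35,56] → ·
    (0,5)@(1, 11): e=[17,5,48] → #
    (1,5)@(3, 11): e=[-5,15,60] → ·
    (2,5)@(5, 11): e=[-27,25,72] → ·
    (0,6)@(1, 13): e=[-11,5,76] → ·
  covered (9 px):
    · · · · · · · · · · ·
    · · · · · · · · · · ·
    · · · # # · · · · · ·
    · # # # · · · · · · ·
    # # # · · · · · · · ·
    # · · · · · · · · · ·
    · · · · · · · · · · ·
    · · · · · · · · · · ·
    · · · · · · · · · · ·
    · · · · · · · · · · ·
T1:
  2·area = 204  (B↔C swapped to make it positive)
  edge (2, 2)→(19, 5): d=(17,3) right/bottom  bias=-1
  edge (19, 5)→(2, 14): d=(-17,9) right/bottom  bias=-1
  edge (2, 14)→(2, 2): d=(0,-12) top-left  bias=+0
    (1,1)@(3, 3): e=[14,178,12] → #
    (2,1)@(5, 3): e=[8,160,36] → #
    (3,1)@(7, 3): e=[2,142,60] → #
    (4,1)@(9, 3): e=[-4,124,84] → ·
    (1,2)@(3, 5): e=[48,144,12] → #
    (4,2)@(9, 5): e=[30,90,84] → #
    (5,2)@(11, 5): e=[24,72,108] → #
    (6,2)@(13, 5): e=[18,54,132] → #
    (7,2)@(15, 5): e=[12,36,156] → #
    (8,2)@(17, 5): e=[6,18,180] → #
    (9,2)@(19, 5): e=[0,0,204] → ·  [on edge]
    (1,3)@(3, 7): e=[82,110,12] → #
  covered (27 px):
    · · · · · · · · · · ·
    · # # # · · · · · · ·
    · # # # # # # # # · ·
    · # # # # # # # · · ·
    · # # # # # · · · · ·
    · # # # · · · · · · ·
    · # · · · · · · · · ·
    · · · · · · · · · · ·
    · · · · · · · · · · ·
    · · · · · · · · · · ·
T2:
  2·area = 150
  edge (16, 4)→(6, 14): d=(-10,10) right/bottom  bias=-1
  edge (6, 14)→(1, 4): d=(-5,-10) top-left  bias=+0
  edge (1, 4)→(16, 4): d=(15,0) top-left  bias=+0
    (9,0)@(19, 1): e=[0,195,-45] → ·  [on edge]
    (8,1)@(17, 3): e=[0,165,-15] → ·  [on edge]
    (1,2)@(3, 5): e=[120,15,15] → #
    (2,2)@(5, 5): e=[100,35,15] → #
    (3,2)@(7, 5): e=[80,55,15] → #
    (4,2)@(9, 5): e=[60,75,15] → #
    (5,2)@(11, 5): e=[40,95,15] → #
    (6,2)@(13, 5): e=[20,115,15] → #
    (7,2)@(15, 5): e=[0,135,15] → ·  [on edge]
    (1,3)@(3, 7): e=[100,5,45] → #
    (6,3)@(13, 7): e=[0,105,45] → ·  [on edge]
    (1,4)@(3, 9): e=[80,-5,75] → ·
    (5,4)@(11, 9): e=[0,75,75] → ·  [on edge]
    (4,5)@(9, 11): e=[0,45,105] → ·  [on edge]
    (3,6)@(7, 13): e=[0,15,135] → ·  [on edge]
    (2,7)@(5, 15): e=[0,-15,165] → ·  [on edge]
    (1,8)@(3, 17): e=[0,-45,195] → ·  [on edge]
    (0,9)@(1, 19): e=[0,-75,225] → ·  [on edge]
  covered (16 px):
    · · · · · · · · · · ·
    · · · · · · · · · · ·
    · # # # # # # · · · ·
    · # # # # # · · · · ·
    · · # # # · · · · · ·
    · · # # · · · · · · ·
    · · · · · · · · · · ·
    · · · · · · · · · · ·
    · · · · · · · · · · ·
    · · · · · · · · · · ·
T3:
  2·area = 26  (B↔C swapped to make it positive)
  edge (16, 14)→(16, 16): d=(0,2) right/bottom  bias=-1
  edge (16, 16)→(3, 5): d=(-13,-11) top-left  bias=+0
  edge (3, 5)→(16, 14): d=(13,9) right/bottom  bias=-1
    (1,2)@(3, 5): e=[26,0,0] → ·  [on edge]
    (5,5)@(11, 11): e=[10,10,6] → #
    (6,5)@(13, 11): e=[6,32,-12] → ·
    (5,6)@(11, 13): e=[10,-16,32] → ·
    (6,6)@(13, 13): e=[6,6,14] → #
    (7,6)@(15, 13): e=[2,28,-4] → ·
    (6,7)@(13, 15): e=[6,-20,40] → ·
    (7,7)@(15, 15): e=[2,2,22] → #
    (8,7)@(17, 15): e=[-2,24,4] → ·
    (7,8)@(15, 17): e=[2,-24,48] → ·
  covered (3 px):
    · · · · · · · · · · ·
    · · · · · · · · · · ·
    · · · · · · · · · · ·
    · · · · · · · · · · ·
    · · · · · · · · · · ·
    · · · · · # · · · · ·
    · · · · · · # · · · ·
    · · · · · · · # · · ·
    · · · · · · · · · · ·
    · · · · · · · · · · ·

Z-buffer (winner per pixel, '.' = empty):
  . . . . . . . . . . .
  . 1 1 1 . . . . . . .
  . 2 2 2 2 2 2 1 1 . .
  . 2 2 2 2 2 1 1 . . .
  0 1 2 2 2 1 . . . . .
  0 1 2 2 . 3 . . . . .
  . 1 . . . . 3 . . . .
  . . . . . . . 3 . . .
  . . . . . . . . . . .
  . . . . . . . . . . .

Answer: 1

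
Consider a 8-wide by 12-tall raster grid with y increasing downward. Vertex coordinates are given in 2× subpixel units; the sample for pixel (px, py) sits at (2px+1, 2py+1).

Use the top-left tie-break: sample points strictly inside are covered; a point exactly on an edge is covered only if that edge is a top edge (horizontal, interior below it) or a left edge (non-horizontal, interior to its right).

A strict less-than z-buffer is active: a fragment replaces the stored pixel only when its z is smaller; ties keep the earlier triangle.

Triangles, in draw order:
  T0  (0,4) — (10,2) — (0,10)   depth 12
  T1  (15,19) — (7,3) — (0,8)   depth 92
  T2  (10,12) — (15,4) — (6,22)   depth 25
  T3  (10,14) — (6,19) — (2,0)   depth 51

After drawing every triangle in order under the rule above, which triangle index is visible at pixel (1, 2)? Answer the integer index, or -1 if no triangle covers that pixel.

T0:
  2·area = 60
  edge (0, 4)→(10, 2): d=(10,-2) top-left  bias=+0
  edge (10, 2)→(0, 10): d=(-10,8) right/bottom  bias=-1
  edge (0, 10)→(0, 4): d=(0,-6) top-left  bias=+0
    (7,0)@(15, 1): e=[0,-30,90] → ·  [on edge]
    (2,1)@(5, 3): e=[0,30,30] → #  [on edge]
    (3,1)@(7, 3): e=[4,14,42] → #
    (4,1)@(9, 3): e=[8,-2,54] → ·
    (0,2)@(1, 5): e=[12,42,6] → #
    (1,2)@(3, 5): e=[16,26,18] → #
    (3,2)@(7, 5): e=[24,-6,42] → ·
    (0,3)@(1, 7): e=[32,22,6] → #
    (2,3)@(5, 7): e=[40,-10,30] → ·
    (0,4)@(1, 9): e=[52,2,6] → #
    (1,4)@(3, 9): e=[56,-14,18] → ·
    (0,5)@(1, 11): e=[72,-18,6] → ·
  covered (8 px):
    · · · · · · · ·
    · · # # · · · ·
    # # # · · · · ·
    # # · · · · · ·
    # · · · · · · ·
    · · · · · · · ·
    · · · · · · · ·
    · · · · · · · ·
    · · · · · · · ·
    · · · · · · · ·
    · · · · · · · ·
    · · · · · · · ·
T1:
  2·area = 152  (B↔C swapped to make it positive)
  edge (15, 19)→(0, 8): d=(-15,-11) top-left  bias=+0
  edge (0, 8)→(7, 3): d=(7,-5) top-left  bias=+0
  edge (7, 3)→(15, 19): d=(8,16) right/bottom  bias=-1
    (3,1)@(7, 3): e=[152,0,0] → ·  [on edge]
    (2,2)@(5, 5): e=[100,4,48] → #
    (3,2)@(7, 5): e=[122,14,16] → #
    (4,2)@(9, 5): e=[144,24,-16] → ·
    (1,3)@(3, 7): e=[48,8,96] → #
    (4,3)@(9, 7): e=[114,38,0] → ·  [on edge]
    (1,4)@(3, 9): e=[18,22,112] → #
    (4,4)@(9, 9): e=[84,52,16] → #
    (5,4)@(11, 9): e=[106,62,-16] → ·
    (1,5)@(3, 11): e=[-12,36,128] → ·
    (2,5)@(5, 11): e=[10,46,96] → #
    (5,5)@(11, 11): e=[76,76,0] → ·  [on edge]
    (6,7)@(13, 15): e=[38,114,0] → ·  [on edge]
    (7,9)@(15, 19): e=[0,152,0] → ·  [on edge]
  covered (17 px):
    · · · · · · · ·
    · · · · · · · ·
    · · # # · · · ·
    · # # # · · · ·
    · # # # # · · ·
    · · # # # · · ·
    · · · # # # · ·
    · · · · · # · ·
    · · · · · · # ·
    · · · · · · · ·
    · · · · · · · ·
    · · · · · · · ·
T2:
  2·area = 18
  edge (10, 12)→(15, 4): d=(5,-8) top-left  bias=+0
  edge (15, 4)→(6, 22): d=(-9,18) right/bottom  bias=-1
  edge (6, 22)→(10, 12): d=(4,-10) top-left  bias=+0
    (5,5)@(11, 11): e=[3,9,6] → #
    (6,5)@(13, 11): e=[19,-27,26] → ·
    (5,6)@(11, 13): e=[13,-9,14] → ·
    (4,7)@(9, 15): e=[7,9,2] → #
    (5,7)@(11, 15): e=[23,-27,22] → ·
    (4,8)@(9, 17): e=[17,-9,10] → ·
  covered (2 px):
    · · · · · · · ·
    · · · · · · · ·
    · · · · · · · ·
    · · · · · · · ·
    · · · · · · · ·
    · · · · · # · ·
    · · · · · · · ·
    · · · · # · · ·
    · · · · · · · ·
    · · · · · · · ·
    · · · · · · · ·
    · · · · · · · ·
T3:
  2·area = 96
  edge (10, 14)→(6, 19): d=(-4,5) right/bottom  bias=-1
  edge (6, 19)→(2, 0): d=(-4,-19) top-left  bias=+0
  edge (2, 0)→(10, 14): d=(8,14) right/bottom  bias=-1
    (1,1)@(3, 3): e=[79,7,10] → #
    (2,1)@(5, 3): e=[69,45,-18] → ·
    (1,2)@(3, 5): e=[71,-1,26] → ·
    (2,3)@(5, 7): e=[53,29,14] → #
    (3,3)@(7, 7): e=[43,67,-14] → ·
    (2,4)@(5, 9): e=[45,21,30] → #
    (3,4)@(7, 9): e=[35,59,2] → #
    (4,4)@(9, 9): e=[25,97,-26] → ·
    (2,5)@(5, 11): e=[37,13,46] → #
    (4,5)@(9, 11): e=[17,89,-10] → ·
    (2,6)@(5, 13): e=[29,5,62] → #
    (4,6)@(9, 13): e=[9,81,6] → #
  covered (12 px):
    · · · · · · · ·
    · # · · · · · ·
    · · · · · · · ·
    · · # · · · · ·
    · · # # · · · ·
    · · # # · · · ·
    · · # # # · · ·
    · · · # # · · ·
    · · · # · · · ·
    · · · · · · · ·
    · · · · · · · ·
    · · · · · · · ·

Z-buffer (winner per pixel, '.' = empty):
  . . . . . . . .
  . 3 0 0 . . . .
  0 0 0 1 . . . .
  0 0 3 1 . . . .
  0 1 3 3 1 . . .
  . . 3 3 1 2 . .
  . . 3 3 3 1 . .
  . . . 3 2 1 . .
  . . . 3 . . 1 .
  . . . . . . . .
  . . . . . . . .
  . . . . . . . .

Result: 0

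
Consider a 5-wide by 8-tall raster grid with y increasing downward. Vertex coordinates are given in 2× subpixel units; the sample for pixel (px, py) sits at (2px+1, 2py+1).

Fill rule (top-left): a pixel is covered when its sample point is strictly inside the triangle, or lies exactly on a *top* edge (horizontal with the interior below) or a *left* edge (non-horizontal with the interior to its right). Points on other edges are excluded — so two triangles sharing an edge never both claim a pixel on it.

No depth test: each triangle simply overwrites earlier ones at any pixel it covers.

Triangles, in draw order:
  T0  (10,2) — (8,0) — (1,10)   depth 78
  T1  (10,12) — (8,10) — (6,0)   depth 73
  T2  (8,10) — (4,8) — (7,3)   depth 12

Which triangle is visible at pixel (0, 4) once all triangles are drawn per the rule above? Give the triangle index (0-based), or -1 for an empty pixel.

T0:
  2·area = 34  (B↔C swapped to make it positive)
  edge (10, 2)→(1, 10): d=(-9,8) right/bottom  bias=-1
  edge (1, 10)→(8, 0): d=(7,-10) top-left  bias=+0
  edge (8, 0)→(10, 2): d=(2,2) right/bottom  bias=-1
    (4,0)@(9, 1): e=[17,17,0] → .  [on edge]
    (3,1)@(7, 3): e=[15,11,8] → X
    (4,1)@(9, 3): e=[-1,31,4] → .
    (2,2)@(5, 5): e=[13,5,16] → X
    (3,2)@(7, 5): e=[-3,25,12] → .
    (2,3)@(5, 7): e=[-5,19,20] → .
  covered (2 px):
    . . . . .
    . . . X .
    . . X . .
    . . . . .
    . . . . .
    . . . . .
    . . . . .
    . . . . .
T1:
  2·area = 16
  edge (10, 12)→(8, 10): d=(-2,-2) top-left  bias=+0
  edge (8, 10)→(6, 0): d=(-2,-10) top-left  bias=+0
  edge (6, 0)→(10, 12): d=(4,12) right/bottom  bias=-1
    (0,1)@(1, 3): e=[0,-56,72] → .  [on edge]
    (3,1)@(7, 3): e=[12,4,0] → .  [on edge]
    (1,2)@(3, 5): e=[0,-40,56] → .  [on edge]
    (3,2)@(7, 5): e=[8,0,8] → X  [on edge]
    (4,2)@(9, 5): e=[12,20,-16] → .
    (2,3)@(5, 7): e=[0,-24,40] → .  [on edge]
    (3,3)@(7, 7): e=[4,-4,16] → .
    (3,4)@(7, 9): e=[0,-8,24] → .  [on edge]
    (4,4)@(9, 9): e=[4,12,0] → .  [on edge]
    (4,5)@(9, 11): e=[0,8,8] → X  [on edge]
    (4,6)@(9, 13): e=[-4,4,16] → .
    (4,7)@(9, 15): e=[-8,0,24] → .  [on edge]
  covered (2 px):
    . . . . .
    . . . . .
    . . . X .
    . . . . .
    . . . . .
    . . . . X
    . . . . .
    . . . . .
T2:
  2·area = 26
  edge (8, 10)→(4, 8): d=(-4,-2) top-left  bias=+0
  edge (4, 8)→(7, 3): d=(3,-5) top-left  bias=+0
  edge (7, 3)→(8, 10): d=(1,7) right/bottom  bias=-1
    (3,1)@(7, 3): e=[26,0,0] → .  [on edge]
    (3,2)@(7, 5): e=[18,6,2] → X
    (4,2)@(9, 5): e=[22,16,-12] → .
    (2,3)@(5, 7): e=[6,2,18] → X
    (4,3)@(9, 7): e=[14,22,-10] → .
    (2,4)@(5, 9): e=[-2,8,20] → .
    (3,4)@(7, 9): e=[2,18,6] → X
    (4,4)@(9, 9): e=[6,28,-8] → .
    (3,5)@(7, 11): e=[-6,24,8] → .
    (0,6)@(1, 13): e=[-26,0,52] → .  [on edge]
  covered (4 px):
    . . . . .
    . . . . .
    . . . X .
    . . X X .
    . . . X .
    . . . . .
    . . . . .
    . . . . .

Z-buffer (winner per pixel, '.' = empty):
  . . . . .
  . . . 0 .
  . . 0 2 .
  . . 2 2 .
  . . . 2 .
  . . . . 1
  . . . . .
  . . . . .

Answer: -1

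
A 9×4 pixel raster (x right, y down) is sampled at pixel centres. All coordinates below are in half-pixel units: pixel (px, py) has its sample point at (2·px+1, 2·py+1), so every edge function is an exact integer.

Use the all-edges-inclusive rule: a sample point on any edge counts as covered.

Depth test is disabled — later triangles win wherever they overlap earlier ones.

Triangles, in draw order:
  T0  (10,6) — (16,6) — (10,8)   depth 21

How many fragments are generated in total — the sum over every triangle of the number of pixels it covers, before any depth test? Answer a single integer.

T0:
  2·area = 12
  edge (10, 6)→(16, 6): d=(6,0) inclusive
  edge (16, 6)→(10, 8): d=(-6,2) inclusive
  edge (10, 8)→(10, 6): d=(0,-2) inclusive
    (5,3)@(11, 7): e=[6,4,2] → █
    (6,3)@(13, 7): e=[6,0,6] → █  [on edge]
    (7,3)@(15, 7): e=[6,-4,10] → ·
  covered (2 px):
    · · · · · · · · ·
    · · · · · · · · ·
    · · · · · · · · ·
    · · · · · █ █ · ·

Final: 2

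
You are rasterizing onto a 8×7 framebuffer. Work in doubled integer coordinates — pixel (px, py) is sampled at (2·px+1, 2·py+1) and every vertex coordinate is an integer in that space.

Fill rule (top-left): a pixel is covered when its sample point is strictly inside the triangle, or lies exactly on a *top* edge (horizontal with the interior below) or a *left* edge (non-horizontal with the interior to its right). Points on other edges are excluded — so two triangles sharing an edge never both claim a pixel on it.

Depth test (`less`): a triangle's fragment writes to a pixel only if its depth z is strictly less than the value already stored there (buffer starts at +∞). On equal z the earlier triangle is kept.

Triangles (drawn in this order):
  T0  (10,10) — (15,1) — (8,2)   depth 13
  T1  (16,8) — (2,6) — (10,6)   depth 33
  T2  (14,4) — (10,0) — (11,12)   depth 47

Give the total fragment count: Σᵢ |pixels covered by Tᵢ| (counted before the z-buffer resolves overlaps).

T0:
  2·area = 58  (B↔C swapped to make it positive)
  edge (10, 10)→(8, 2): d=(-2,-8) top-left  bias=+0
  edge (8, 2)→(15, 1): d=(7,-1) top-left  bias=+0
  edge (15, 1)→(10, 10): d=(-5,9) right/bottom  bias=-1
    (7,0)@(15, 1): e=[58,0,0] → ·  [on edge]
    (0,1)@(1, 3): e=[-58,0,116] → ·  [on edge]
    (4,1)@(9, 3): e=[6,8,44] → #
    (5,1)@(11, 3): e=[22,10,26] → #
    (6,1)@(13, 3): e=[38,12,8] → #
    (7,1)@(15, 3): e=[54,14,-10] → ·
    (4,2)@(9, 5): e=[2,22,34] → #
    (6,2)@(13, 5): e=[34,26,-2] → ·
    (4,3)@(9, 7): e=[-2,36,24] → ·
    (5,3)@(11, 7): e=[14,38,6] → #
    (6,3)@(13, 7): e=[30,40,-12] → ·
    (5,4)@(11, 9): e=[10,52,-4] → ·
  covered (6 px):
    · · · · · · · ·
    · · · · # # # ·
    · · · · # # · ·
    · · · · · # · ·
    · · · · · · · ·
    · · · · · · · ·
    · · · · · · · ·
T1:
  2·area = 16
  edge (16, 8)→(2, 6): d=(-14,-2) top-left  bias=+0
  edge (2, 6)→(10, 6): d=(8,0) top-left  bias=+0
  edge (10, 6)→(16, 8): d=(6,2) right/bottom  bias=-1
    (0,1)@(1, 3): e=[40,-24,0] → ·  [on edge]
    (3,2)@(7, 5): e=[24,-8,0] → ·  [on edge]
    (4,3)@(9, 7): e=[0,8,8] → #  [on edge]
    (5,3)@(11, 7): e=[4,8,4] → #
    (6,3)@(13, 7): e=[8,8,0] → ·  [on edge]
    (4,4)@(9, 9): e=[-28,24,20] → ·
    (5,4)@(11, 9): e=[-24,24,16] → ·
  covered (2 px):
    · · · · · · · ·
    · · · · · · · ·
    · · · · · · · ·
    · · · · # # · ·
    · · · · · · · ·
    · · · · · · · ·
    · · · · · · · ·
T2:
  2·area = 44  (B↔C swapped to make it positive)
  edge (14, 4)→(11, 12): d=(-3,8) right/bottom  bias=-1
  edge (11, 12)→(10, 0): d=(-1,-12) top-left  bias=+0
  edge (10, 0)→(14, 4): d=(4,4) right/bottom  bias=-1
    (5,0)@(11, 1): e=[33,11,0] → ·  [on edge]
    (5,1)@(11, 3): e=[27,9,8] → #
    (6,1)@(13, 3): e=[11,33,0] → ·  [on edge]
    (5,2)@(11, 5): e=[21,7,16] → #
    (6,2)@(13, 5): e=[5,31,8] → #
    (7,2)@(15, 5): e=[-11,55,0] → ·  [on edge]
    (5,3)@(11, 7): e=[15,5,24] → #
    (6,3)@(13, 7): e=[-1,29,16] → ·
    (5,4)@(11, 9): e=[9,3,32] → #
    (6,4)@(13, 9): e=[-7,27,24] → ·
    (5,5)@(11, 11): e=[3,1,40] → #
    (6,5)@(13, 11): e=[-13,25,32] → ·
  covered (6 px):
    · · · · · · · ·
    · · · · · # · ·
    · · · · · # # ·
    · · · · · # · ·
    · · · · · # · ·
    · · · · · # · ·
    · · · · · · · ·

Answer: 14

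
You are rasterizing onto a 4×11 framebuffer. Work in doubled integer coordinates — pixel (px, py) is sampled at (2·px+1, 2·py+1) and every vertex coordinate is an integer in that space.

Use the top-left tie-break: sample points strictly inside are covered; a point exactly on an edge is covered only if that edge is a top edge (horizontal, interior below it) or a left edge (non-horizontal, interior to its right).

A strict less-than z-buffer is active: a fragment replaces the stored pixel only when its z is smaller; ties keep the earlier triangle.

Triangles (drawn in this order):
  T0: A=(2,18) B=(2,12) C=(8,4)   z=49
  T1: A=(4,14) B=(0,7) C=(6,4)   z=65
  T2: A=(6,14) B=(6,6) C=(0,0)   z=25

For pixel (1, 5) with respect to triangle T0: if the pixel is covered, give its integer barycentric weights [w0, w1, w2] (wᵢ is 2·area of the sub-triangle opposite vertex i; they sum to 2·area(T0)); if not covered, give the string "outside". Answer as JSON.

T0:
  2·area = 36
  edge (2, 18)→(2, 12): d=(0,-6) top-left  bias=+0
  edge (2, 12)→(8, 4): d=(6,-8) top-left  bias=+0
  edge (8, 4)→(2, 18): d=(-6,14) right/bottom  bias=-1
    (2,4)@(5, 9): e=[18,6,12] → #
    (3,4)@(7, 9): e=[30,22,-16] → ·
    (1,5)@(3, 11): e=[6,2,28] → #
    (2,5)@(5, 11): e=[18,18,0] → ·  [on edge]
    (1,6)@(3, 13): e=[6,14,16] → #
    (2,6)@(5, 13): e=[18,30,-12] → ·
    (1,7)@(3, 15): e=[6,26,4] → #
    (2,7)@(5, 15): e=[18,42,-24] → ·
    (1,8)@(3, 17): e=[6,38,-8] → ·
  covered (4 px):
    · · · ·
    · · · ·
    · · · ·
    · · · ·
    · · # ·
    · # · ·
    · # · ·
    · # · ·
    · · · ·
    · · · ·
    · · · ·
T1:
  2·area = 54
  edge (4, 14)→(0, 7): d=(-4,-7) top-left  bias=+0
  edge (0, 7)→(6, 4): d=(6,-3) top-left  bias=+0
  edge (6, 4)→(4, 14): d=(-2,10) right/bottom  bias=-1
    (2,2)@(5, 5): e=[43,3,8] → #
    (3,2)@(7, 5): e=[57,9,-12] → ·
    (0,3)@(1, 7): e=[7,3,44] → #
    (1,3)@(3, 7): e=[21,9,24] → #
    (3,3)@(7, 7): e=[49,21,-16] → ·
    (0,4)@(1, 9): e=[-1,15,40] → ·
    (1,4)@(3, 9): e=[13,21,20] → #
    (2,4)@(5, 9): e=[27,27,0] → ·  [on edge]
    (1,5)@(3, 11): e=[5,33,16] → #
    (2,5)@(5, 11): e=[19,39,-4] → ·
    (1,6)@(3, 13): e=[-3,45,12] → ·
    (1,9)@(3, 19): e=[-27,81,0] → ·  [on edge]
  covered (6 px):
    · · · ·
    · · · ·
    · · # ·
    # # # ·
    · # · ·
    · # · ·
    · · · ·
    · · · ·
    · · · ·
    · · · ·
    · · · ·
T2:
  2·area = 48  (B↔C swapped to make it positive)
  edge (6, 14)→(0, 0): d=(-6,-14) top-left  bias=+0
  edge (0, 0)→(6, 6): d=(6,6) right/bottom  bias=-1
  edge (6, 6)→(6, 14): d=(0,8) right/bottom  bias=-1
    (0,0)@(1, 1): e=[8,0,40] → ·  [on edge]
    (1,1)@(3, 3): e=[24,0,24] → ·  [on edge]
    (1,2)@(3, 5): e=[12,12,24] → #
    (2,2)@(5, 5): e=[40,0,8] → ·  [on edge]
    (1,3)@(3, 7): e=[0,24,24] → #  [on edge]
    (2,3)@(5, 7): e=[28,12,8] → #
    (3,3)@(7, 7): e=[56,0,-8] → ·  [on edge]
    (1,4)@(3, 9): e=[-12,36,24] → ·
    (2,4)@(5, 9): e=[16,24,8] → #
    (3,4)@(7, 9): e=[44,12,-8] → ·
    (2,5)@(5, 11): e=[4,36,8] → #
    (3,5)@(7, 11): e=[32,24,-8] → ·
  covered (5 px):
    · · · ·
    · · · ·
    · # · ·
    · # # ·
    · · # ·
    · · # ·
    · · · ·
    · · · ·
    · · · ·
    · · · ·
    · · · ·

Result: [2,28,6]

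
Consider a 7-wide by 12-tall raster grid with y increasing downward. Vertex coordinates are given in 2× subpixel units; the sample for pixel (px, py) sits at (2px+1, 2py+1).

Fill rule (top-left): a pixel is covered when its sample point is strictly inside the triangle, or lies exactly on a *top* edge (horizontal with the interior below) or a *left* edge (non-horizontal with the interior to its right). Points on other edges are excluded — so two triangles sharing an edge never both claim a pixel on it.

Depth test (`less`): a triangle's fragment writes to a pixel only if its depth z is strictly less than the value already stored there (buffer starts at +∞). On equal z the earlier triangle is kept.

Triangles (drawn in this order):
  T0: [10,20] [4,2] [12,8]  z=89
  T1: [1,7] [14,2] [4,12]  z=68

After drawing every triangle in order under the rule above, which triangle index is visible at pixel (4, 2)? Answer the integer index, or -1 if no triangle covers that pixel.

T0:
  2·area = 108
  edge (10, 20)→(4, 2): d=(-6,-18) top-left  bias=+0
  edge (4, 2)→(12, 8): d=(8,6) right/bottom  bias=-1
  edge (12, 8)→(10, 20): d=(-2,12) right/bottom  bias=-1
    (2,1)@(5, 3): e=[12,2,94] → X
    (3,1)@(7, 3): e=[48,-10,70] → .
    (2,2)@(5, 5): e=[0,18,90] → X  [on edge]
    (3,2)@(7, 5): e=[36,6,66] → X
    (4,2)@(9, 5): e=[72,-6,42] → .
    (2,3)@(5, 7): e=[-12,34,86] → .
    (3,3)@(7, 7): e=[24,22,62] → X
    (4,3)@(9, 7): e=[60,10,38] → X
    (5,3)@(11, 7): e=[96,-2,14] → .
    (3,4)@(7, 9): e=[12,38,58] → X
    (5,4)@(11, 9): e=[84,14,10] → X
    (6,4)@(13, 9): e=[120,2,-14] → .
    (3,5)@(7, 11): e=[0,54,54] → X  [on edge]
    (4,8)@(9, 17): e=[0,90,18] → X  [on edge]
    (5,11)@(11, 23): e=[0,126,-18] → .  [on edge]
  covered (15 px):
    . . . . . . .
    . . X . . . .
    . . X X . . .
    . . . X X . .
    . . . X X X .
    . . . X X X .
    . . . . X X .
    . . . . X . .
    . . . . X . .
    . . . . . . .
    . . . . . . .
    . . . . . . .
T1:
  2·area = 80
  edge (1, 7)→(14, 2): d=(13,-5) top-left  bias=+0
  edge (14, 2)→(4, 12): d=(-10,10) right/bottom  bias=-1
  edge (4, 12)→(1, 7): d=(-3,-5) top-left  bias=+0
    (6,1)@(13, 3): e=[8,0,72] → .  [on edge]
    (3,2)@(7, 5): e=[4,40,36] → X
    (4,2)@(9, 5): e=[14,20,46] → X
    (5,2)@(11, 5): e=[24,0,56] → .  [on edge]
    (0,3)@(1, 7): e=[0,80,0] → X  [on edge]
    (1,3)@(3, 7): e=[10,60,10] → X
    (2,3)@(5, 7): e=[20,40,20] → X
    (4,3)@(9, 7): e=[40,0,40] → .  [on edge]
    (0,4)@(1, 9): e=[26,60,-6] → .
    (1,4)@(3, 9): e=[36,40,4] → X
    (3,4)@(7, 9): e=[56,0,24] → .  [on edge]
    (1,5)@(3, 11): e=[62,20,-2] → .
    (2,5)@(5, 11): e=[72,0,8] → .  [on edge]
    (1,6)@(3, 13): e=[88,0,-8] → .  [on edge]
    (0,7)@(1, 15): e=[104,0,-24] → .  [on edge]
    (3,8)@(7, 17): e=[160,-80,0] → .  [on edge]
  covered (8 px):
    . . . . . . .
    . . . . . . .
    . . . X X . .
    X X X X . . .
    . X X . . . .
    . . . . . . .
    . . . . . . .
    . . . . . . .
    . . . . . . .
    . . . . . . .
    . . . . . . .
    . . . . . . .

Z-buffer (winner per pixel, '.' = empty):
  . . . . . . .
  . . 0 . . . .
  . . 0 1 1 . .
  1 1 1 1 0 . .
  . 1 1 0 0 0 .
  . . . 0 0 0 .
  . . . . 0 0 .
  . . . . 0 . .
  . . . . 0 . .
  . . . . . . .
  . . . . . . .
  . . . . . . .

Result: 1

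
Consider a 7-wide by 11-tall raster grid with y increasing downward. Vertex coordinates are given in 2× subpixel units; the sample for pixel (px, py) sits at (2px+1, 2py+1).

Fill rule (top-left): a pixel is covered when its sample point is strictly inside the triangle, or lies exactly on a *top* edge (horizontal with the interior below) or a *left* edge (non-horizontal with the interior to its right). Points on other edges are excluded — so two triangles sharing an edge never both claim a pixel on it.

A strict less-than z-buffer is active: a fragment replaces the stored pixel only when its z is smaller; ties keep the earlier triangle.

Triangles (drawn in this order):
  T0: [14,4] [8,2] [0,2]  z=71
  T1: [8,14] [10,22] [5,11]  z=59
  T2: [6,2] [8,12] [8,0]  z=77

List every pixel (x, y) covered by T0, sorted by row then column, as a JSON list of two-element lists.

T0:
  2·area = 16  (B↔C swapped to make it positive)
  edge (14, 4)→(0, 2): d=(-14,-2) top-left  bias=+0
  edge (0, 2)→(8, 2): d=(8,0) top-left  bias=+0
  edge (8, 2)→(14, 4): d=(6,2) right/bottom  bias=-1
    (2,0)@(5, 1): e=[24,-8,0] → ·  [on edge]
    (3,1)@(7, 3): e=[0,8,8] → █  [on edge]
    (4,1)@(9, 3): e=[4,8,4] → █
    (5,1)@(11, 3): e=[8,8,0] → ·  [on edge]
    (3,2)@(7, 5): e=[-28,24,20] → ·
    (4,2)@(9, 5): e=[-24,24,16] → ·
  covered (2 px):
    · · · · · · ·
    · · · █ █ · ·
    · · · · · · ·
    · · · · · · ·
    · · · · · · ·
    · · · · · · ·
    · · · · · · ·
    · · · · · · ·
    · · · · · · ·
    · · · · · · ·
    · · · · · · ·
T1:
  2·area = 18
  edge (8, 14)→(10, 22): d=(2,8) right/bottom  bias=-1
  edge (10, 22)→(5, 11): d=(-5,-11) top-left  bias=+0
  edge (5, 11)→(8, 14): d=(3,3) right/bottom  bias=-1
    (0,3)@(1, 7): e=[42,-24,0] → ·  [on edge]
    (1,4)@(3, 9): e=[30,-12,0] → ·  [on edge]
    (2,5)@(5, 11): e=[18,0,0] → ·  [on edge]
    (3,6)@(7, 13): e=[6,12,0] → ·  [on edge]
    (3,7)@(7, 15): e=[10,2,6] → █
    (4,7)@(9, 15): e=[-6,24,0] → ·  [on edge]
    (3,8)@(7, 17): e=[14,-8,12] → ·
    (5,8)@(11, 17): e=[-18,36,0] → ·  [on edge]
    (4,9)@(9, 19): e=[2,4,12] → █
    (5,9)@(11, 19): e=[-14,26,6] → ·
    (6,9)@(13, 19): e=[-30,48,0] → ·  [on edge]
    (4,10)@(9, 21): e=[6,-6,18] → ·
  covered (2 px):
    · · · · · · ·
    · · · · · · ·
    · · · · · · ·
    · · · · · · ·
    · · · · · · ·
    · · · · · · ·
    · · · · · · ·
    · · · █ · · ·
    · · · · · · ·
    · · · · █ · ·
    · · · · · · ·
T2:
  2·area = 24  (B↔C swapped to make it positive)
  edge (6, 2)→(8, 0): d=(2,-2) top-left  bias=+0
  edge (8, 0)→(8, 12): d=(0,12) right/bottom  bias=-1
  edge (8, 12)→(6, 2): d=(-2,-10) top-left  bias=+0
    (3,0)@(7, 1): e=[0,12,12] → █  [on edge]
    (4,0)@(9, 1): e=[4,-12,32] → ·
    (2,1)@(5, 3): e=[0,36,-12] → ·  [on edge]
    (3,1)@(7, 3): e=[4,12,8] → █
    (4,1)@(9, 3): e=[8,-12,28] → ·
    (1,2)@(3, 5): e=[0,60,-36] → ·  [on edge]
    (3,2)@(7, 5): e=[8,12,4] → █
    (4,2)@(9, 5): e=[12,-12,24] → ·
    (0,3)@(1, 7): e=[0,84,-60] → ·  [on edge]
    (3,3)@(7, 7): e=[12,12,0] → █  [on edge]
    (4,3)@(9, 7): e=[16,-12,20] → ·
    (3,4)@(7, 9): e=[16,12,-4] → ·
    (4,8)@(9, 17): e=[36,-12,0] → ·  [on edge]
  covered (4 px):
    · · · █ · · ·
    · · · █ · · ·
    · · · █ · · ·
    · · · █ · · ·
    · · · · · · ·
    · · · · · · ·
    · · · · · · ·
    · · · · · · ·
    · · · · · · ·
    · · · · · · ·
    · · · · · · ·

Result: [[3,1],[4,1]]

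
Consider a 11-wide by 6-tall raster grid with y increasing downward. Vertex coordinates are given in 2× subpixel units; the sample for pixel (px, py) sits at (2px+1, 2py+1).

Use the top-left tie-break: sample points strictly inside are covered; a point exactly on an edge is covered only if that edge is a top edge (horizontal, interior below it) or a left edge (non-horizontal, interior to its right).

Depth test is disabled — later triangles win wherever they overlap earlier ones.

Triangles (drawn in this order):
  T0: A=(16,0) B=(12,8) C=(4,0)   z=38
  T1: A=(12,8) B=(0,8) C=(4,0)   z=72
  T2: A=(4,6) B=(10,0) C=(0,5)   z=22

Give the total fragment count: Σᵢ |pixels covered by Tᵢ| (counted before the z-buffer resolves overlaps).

T0:
  2·area = 96
  edge (16, 0)→(12, 8): d=(-4,8) right/bottom  bias=-1
  edge (12, 8)→(4, 0): d=(-8,-8) top-left  bias=+0
  edge (4, 0)→(16, 0): d=(12,0) top-left  bias=+0
    (2,0)@(5, 1): e=[84,0,12] → █  [on edge]
    (3,0)@(7, 1): e=[68,16,12] → █
    (4,0)@(9, 1): e=[52,32,12] → █
    (5,0)@(11, 1): e=[36,48,12] → █
    (6,0)@(13, 1): e=[20,64,12] → █
    (7,0)@(15, 1): e=[4,80,12] → █
    (8,0)@(17, 1): e=[-12,96,12] → ·
    (2,1)@(5, 3): e=[76,-16,36] → ·
    (3,1)@(7, 3): e=[60,0,36] → █  [on edge]
    (7,1)@(15, 3): e=[-4,64,36] → ·
    (3,2)@(7, 5): e=[52,-16,60] → ·
    (4,2)@(9, 5): e=[36,0,60] → █  [on edge]
    (5,3)@(11, 7): e=[12,0,84] → █  [on edge]
    (6,4)@(13, 9): e=[-12,0,108] → ·  [on edge]
    (7,5)@(15, 11): e=[-36,0,132] → ·  [on edge]
  covered (14 px):
    · · █ █ █ █ █ █ · · ·
    · · · █ █ █ █ · · · ·
    · · · · █ █ █ · · · ·
    · · · · · █ · · · · ·
    · · · · · · · · · · ·
    · · · · · · · · · · ·
T1:
  2·area = 96
  edge (12, 8)→(0, 8): d=(-12,0) right/bottom  bias=-1
  edge (0, 8)→(4, 0): d=(4,-8) top-left  bias=+0
  edge (4, 0)→(12, 8): d=(8,8) right/bottom  bias=-1
    (2,0)@(5, 1): e=[84,12,0] → ·  [on edge]
    (1,1)@(3, 3): e=[60,4,32] → █
    (2,1)@(5, 3): e=[60,20,16] → █
    (3,1)@(7, 3): e=[60,36,0] → ·  [on edge]
    (1,2)@(3, 5): e=[36,12,48] → █
    (3,2)@(7, 5): e=[36,44,16] → █
    (4,2)@(9, 5): e=[36,60,0] → ·  [on edge]
    (0,3)@(1, 7): e=[12,4,80] → █
    (4,3)@(9, 7): e=[12,68,16] → █
    (5,3)@(11, 7): e=[12,84,0] → ·  [on edge]
    (0,4)@(1, 9): e=[-12,12,96] → ·
    (1,4)@(3, 9): e=[-12,28,80] → ·
    (6,4)@(13, 9): e=[-12,108,0] → ·  [on edge]
    (7,5)@(15, 11): e=[-36,132,0] → ·  [on edge]
  covered (10 px):
    · · · · · · · · · · ·
    · █ █ · · · · · · · ·
    · █ █ █ · · · · · · ·
    █ █ █ █ █ · · · · · ·
    · · · · · · · · · · ·
    · · · · · · · · · · ·
T2:
  2·area = 30  (B↔C swapped to make it positive)
  edge (4, 6)→(0, 5): d=(-4,-1) top-left  bias=+0
  edge (0, 5)→(10, 0): d=(10,-5) top-left  bias=+0
  edge (10, 0)→(4, 6): d=(-6,6) right/bottom  bias=-1
    (4,0)@(9, 1): e=[25,5,0] → ·  [on edge]
    (2,1)@(5, 3): e=[13,5,12] → █
    (3,1)@(7, 3): e=[15,15,0] → ·  [on edge]
    (0,2)@(1, 5): e=[1,5,24] → █
    (1,2)@(3, 5): e=[3,15,12] → █
    (2,2)@(5, 5): e=[5,25,0] → ·  [on edge]
    (0,3)@(1, 7): e=[-7,25,12] → ·
    (1,3)@(3, 7): e=[-5,35,0] → ·  [on edge]
    (0,4)@(1, 9): e=[-15,45,0] → ·  [on edge]
  covered (3 px):
    · · · · · · · · · · ·
    · · █ · · · · · · · ·
    █ █ · · · · · · · · ·
    · · · · · · · · · · ·
    · · · · · · · · · · ·
    · · · · · · · · · · ·

Final: 27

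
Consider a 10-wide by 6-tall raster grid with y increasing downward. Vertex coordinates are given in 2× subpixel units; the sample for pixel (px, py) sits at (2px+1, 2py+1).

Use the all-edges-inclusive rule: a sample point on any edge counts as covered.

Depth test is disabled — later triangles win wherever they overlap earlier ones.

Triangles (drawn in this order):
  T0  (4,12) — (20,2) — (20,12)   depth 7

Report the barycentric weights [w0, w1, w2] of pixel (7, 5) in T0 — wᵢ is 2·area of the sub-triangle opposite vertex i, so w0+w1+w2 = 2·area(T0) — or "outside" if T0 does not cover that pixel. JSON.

T0:
  2·area = 160
  edge (4, 12)→(20, 2): d=(16,-10) inclusive
  edge (20, 2)→(20, 12): d=(0,10) inclusive
  edge (20, 12)→(4, 12): d=(-16,0) inclusive
    (9,1)@(19, 3): e=[6,10,144] → X
    (8,2)@(17, 5): e=[18,30,112] → X
    (6,3)@(13, 7): e=[10,70,80] → X
    (7,3)@(15, 7): e=[30,50,80] → X
    (4,4)@(9, 9): e=[2,110,48] → X
    (5,4)@(11, 9): e=[22,90,48] → X
    (3,5)@(7, 11): e=[14,130,16] → X
  covered (20 px):
    . . . . . . . . . .
    . . . . . . . . . X
    . . . . . . . . X X
    . . . . . . X X X X
    . . . . X X X X X X
    . . . X X X X X X X

Result: [50,16,94]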